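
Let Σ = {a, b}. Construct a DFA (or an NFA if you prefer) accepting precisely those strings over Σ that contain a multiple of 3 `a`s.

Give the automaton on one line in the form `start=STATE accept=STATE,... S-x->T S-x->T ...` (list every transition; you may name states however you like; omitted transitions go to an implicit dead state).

The only thing that matters is how many `a`s have appeared, reduced mod 3. Use one state per residue: s0 for 0, …, s2 for 2. Reading `a` moves to the next residue; anything else stays put. s0 is accepting.
A 3-state machine:
        a   b  
>* s0   s1  s0 
   s1   s2  s1 
   s2   s0  s2 
(> = start, * = accepting)

start=s0 accept=s0 s0-a->s1 s0-b->s0 s1-a->s2 s1-b->s1 s2-a->s0 s2-b->s2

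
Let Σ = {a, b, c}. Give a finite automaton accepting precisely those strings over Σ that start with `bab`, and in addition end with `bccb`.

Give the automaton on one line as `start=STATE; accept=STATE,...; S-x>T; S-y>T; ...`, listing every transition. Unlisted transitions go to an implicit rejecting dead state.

Run two small machines in parallel and take their product. The first has 5 states tracking whether the input so far still matches the prefix `bab`; the second has 5 states tracking how much of the suffix `bccb` has currently been matched. A product state is a pair (one from each), accepting exactly when both do.
13 states suffice.
          a    b    c  
>  q0     q1   q2   q1 
   q1     q1   q3   q1 
   q2     q4   q3   q5 
   q3     q1   q3   q5 
   q4     q1   q6   q1 
   q5     q1   q3   q7 
   q6     q8   q6   q9 
   q7     q1  q10   q1 
   q8     q8   q6   q8 
   q9     q8   q6  q11 
   q10    q1   q3   q5 
   q11    q8  q12   q8 
 * q12    q8   q6   q9 
(> = start, * = accepting)

start=q0; accept=q12; q0-a>q1; q0-b>q2; q0-c>q1; q1-a>q1; q1-b>q3; q1-c>q1; q2-a>q4; q2-b>q3; q2-c>q5; q3-a>q1; q3-b>q3; q3-c>q5; q4-a>q1; q4-b>q6; q4-c>q1; q5-a>q1; q5-b>q3; q5-c>q7; q6-a>q8; q6-b>q6; q6-c>q9; q7-a>q1; q7-b>q10; q7-c>q1; q8-a>q8; q8-b>q6; q8-c>q8; q9-a>q8; q9-b>q6; q9-c>q11; q10-a>q1; q10-b>q3; q10-c>q5; q11-a>q8; q11-b>q12; q11-c>q8; q12-a>q8; q12-b>q6; q12-c>q9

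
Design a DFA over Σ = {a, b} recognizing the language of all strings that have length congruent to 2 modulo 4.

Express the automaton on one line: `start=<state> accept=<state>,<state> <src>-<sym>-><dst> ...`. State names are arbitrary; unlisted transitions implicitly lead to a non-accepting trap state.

Only the length mod 4 matters, so use a 4-cycle: from any state, every input symbol moves to the next state, wrapping q3 back to q0. Mark q2 accepting.
A 4-state machine:
        a   b  
>  q0   q1  q1 
   q1   q2  q2 
 * q2   q3  q3 
   q3   q0  q0 
(> = start, * = accepting)

start=q0 accept=q2 q0-a->q1 q0-b->q1 q1-a->q2 q1-b->q2 q2-a->q3 q2-b->q3 q3-a->q0 q3-b->q0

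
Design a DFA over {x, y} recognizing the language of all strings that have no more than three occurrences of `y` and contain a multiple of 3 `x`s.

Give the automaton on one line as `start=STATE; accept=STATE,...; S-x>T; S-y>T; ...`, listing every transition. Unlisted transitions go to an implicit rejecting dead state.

Handle the two conditions separately and then intersect. One (5 states) tracks the count of `y`s, saturating at 4; the other (3 states) tracks the count of `x`s modulo 3. Each combined state is a pair, one component from each; accept when both components accept.
15 states suffice.
          x    y  
>* q0     q1   q2 
   q1     q3   q4 
 * q2     q4   q5 
   q3     q0   q6 
   q4     q6   q7 
 * q5     q7   q8 
   q6     q2   q9 
   q7     q9  q10 
 * q8    q10  q11 
   q9     q5  q12 
   q10   q12  q13 
   q11   q13  q11 
   q12    q8  q14 
   q13   q14  q13 
   q14   q11  q14 
(> = start, * = accepting)

start=q0; accept=q0,q2,q5,q8; q0-x>q1; q0-y>q2; q1-x>q3; q1-y>q4; q2-x>q4; q2-y>q5; q3-x>q0; q3-y>q6; q4-x>q6; q4-y>q7; q5-x>q7; q5-y>q8; q6-x>q2; q6-y>q9; q7-x>q9; q7-y>q10; q8-x>q10; q8-y>q11; q9-x>q5; q9-y>q12; q10-x>q12; q10-y>q13; q11-x>q13; q11-y>q11; q12-x>q8; q12-y>q14; q13-x>q14; q13-y>q13; q14-x>q11; q14-y>q14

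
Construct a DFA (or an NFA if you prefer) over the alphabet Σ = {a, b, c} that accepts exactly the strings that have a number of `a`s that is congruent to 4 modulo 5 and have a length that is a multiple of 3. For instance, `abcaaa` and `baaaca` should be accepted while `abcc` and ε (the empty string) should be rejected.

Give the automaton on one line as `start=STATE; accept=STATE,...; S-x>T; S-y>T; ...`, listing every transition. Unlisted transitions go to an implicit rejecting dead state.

start=s0; accept=s14; s0-a>s1; s0-b>s2; s0-c>s2; s1-a>s3; s1-b>s4; s1-c>s4; s2-a>s4; s2-b>s5; s2-c>s5; s3-a>s6; s3-b>s7; s3-c>s7; s4-a>s7; s4-b>s8; s4-c>s8; s5-a>s8; s5-b>s0; s5-c>s0; s6-a>s9; s6-b>s10; s6-c>s10; s7-a>s10; s7-b>s11; s7-c>s11; s8-a>s11; s8-b>s1; s8-c>s1; s9-a>s5; s9-b>s12; s9-c>s12; s10-a>s12; s10-b>s13; s10-c>s13; s11-a>s13; s11-b>s3; s11-c>s3; s12-a>s0; s12-b>s14; s12-c>s14; s13-a>s14; s13-b>s6; s13-c>s6; s14-a>s2; s14-b>s9; s14-c>s9

Build one automaton per condition and run them in lockstep. One (5 states) tracks the count of `a`s modulo 5; the other (3 states) tracks the input length modulo 3. Each combined state is a pair, one component from each; accept when both components accept.
A 15-state machine:
          a    b    c  
>  s0     s1   s2   s2 
   s1     s3   s4   s4 
   s2     s4   s5   s5 
   s3     s6   s7   s7 
   s4     s7   s8   s8 
   s5     s8   s0   s0 
   s6     s9  s10  s10 
   s7    s10  s11  s11 
   s8    s11   s1   s1 
   s9     s5  s12  s12 
   s10   s12  s13  s13 
   s11   s13   s3   s3 
   s12    s0  s14  s14 
   s13   s14   s6   s6 
 * s14    s2   s9   s9 
(> = start, * = accepting)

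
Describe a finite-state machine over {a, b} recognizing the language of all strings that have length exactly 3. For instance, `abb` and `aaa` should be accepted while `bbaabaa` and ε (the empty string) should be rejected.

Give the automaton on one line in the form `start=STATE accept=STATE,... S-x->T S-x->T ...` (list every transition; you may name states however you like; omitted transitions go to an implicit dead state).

start=s0 accept=s3 s0-a->s1 s0-b->s1 s1-a->s2 s1-b->s2 s2-a->s3 s2-b->s3 s3-a->s4 s3-b->s4 s4-a->s4 s4-b->s4

Count input length up to 4: every symbol moves from s0 toward s4, which means 'more than 3' and absorbs. Accept from {s3}.
With 5 states:
        a   b  
>  s0   s1  s1 
   s1   s2  s2 
   s2   s3  s3 
 * s3   s4  s4 
   s4   s4  s4 
(> = start, * = accepting)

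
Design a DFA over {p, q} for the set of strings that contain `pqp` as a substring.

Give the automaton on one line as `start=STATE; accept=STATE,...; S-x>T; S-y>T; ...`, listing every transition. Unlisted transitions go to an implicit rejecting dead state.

States s0..s2 record the length of the longest prefix of `pqp` that matches the current input suffix. Reaching s3 means `pqp` has been seen, and we stay there forever. Accept from s3.
4 states suffice.
        p   q  
>  s0   s1  s0 
   s1   s1  s2 
   s2   s3  s0 
 * s3   s3  s3 
(> = start, * = accepting)

start=s0; accept=s3; s0-p>s1; s0-q>s0; s1-p>s1; s1-q>s2; s2-p>s3; s2-q>s0; s3-p>s3; s3-q>s3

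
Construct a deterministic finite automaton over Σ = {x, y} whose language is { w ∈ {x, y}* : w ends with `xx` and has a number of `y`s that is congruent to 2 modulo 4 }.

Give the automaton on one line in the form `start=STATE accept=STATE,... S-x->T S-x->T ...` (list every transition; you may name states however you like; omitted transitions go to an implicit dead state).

start=S0 accept=S5 S0-x->S0 S0-y->S1 S1-x->S1 S1-y->S2 S2-x->S3 S2-y->S4 S3-x->S5 S3-y->S4 S4-x->S4 S4-y->S0 S5-x->S5 S5-y->S4

Build one automaton per condition and run them in lockstep. The first has 3 states tracking how much of the suffix `xx` has currently been matched; the second has 4 states tracking the count of `y`s modulo 4. A product state is a pair (one from each), accepting exactly when both do. After merging equivalent states the machine shrinks.
        x   y  
>  S0   S0  S1 
   S1   S1  S2 
   S2   S3  S4 
   S3   S5  S4 
   S4   S4  S0 
 * S5   S5  S4 
(> = start, * = accepting)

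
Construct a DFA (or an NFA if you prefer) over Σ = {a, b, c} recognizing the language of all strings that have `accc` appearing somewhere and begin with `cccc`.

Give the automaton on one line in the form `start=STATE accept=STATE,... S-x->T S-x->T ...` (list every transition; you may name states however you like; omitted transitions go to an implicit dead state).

start=q0 accept=q9 q0-a->q1 q0-b->q1 q0-c->q2 q1-a->q1 q1-b->q1 q1-c->q1 q2-a->q1 q2-b->q1 q2-c->q3 q3-a->q1 q3-b->q1 q3-c->q4 q4-a->q1 q4-b->q1 q4-c->q5 q5-a->q6 q5-b->q5 q5-c->q5 q6-a->q6 q6-b->q5 q6-c->q7 q7-a->q6 q7-b->q5 q7-c->q8 q8-a->q6 q8-b->q5 q8-c->q9 q9-a->q9 q9-b->q9 q9-c->q9

Build one automaton per condition and run them in lockstep. One (5 states) tracks whether and how much of `accc` has been seen; the other (6 states) tracks whether the input so far still matches the prefix `cccc`. Each combined state is a pair, one component from each; accept when both components accept. Equivalent product states are then merged.
With 10 states:
        a   b   c  
>  q0   q1  q1  q2 
   q1   q1  q1  q1 
   q2   q1  q1  q3 
   q3   q1  q1  q4 
   q4   q1  q1  q5 
   q5   q6  q5  q5 
   q6   q6  q5  q7 
   q7   q6  q5  q8 
   q8   q6  q5  q9 
 * q9   q9  q9  q9 
(> = start, * = accepting)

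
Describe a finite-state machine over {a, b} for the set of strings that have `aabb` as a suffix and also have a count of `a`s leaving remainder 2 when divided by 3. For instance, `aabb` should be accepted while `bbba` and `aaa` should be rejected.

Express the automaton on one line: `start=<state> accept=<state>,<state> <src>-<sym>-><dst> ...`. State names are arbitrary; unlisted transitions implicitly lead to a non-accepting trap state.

Run two small machines in parallel and take their product. One (5 states) tracks how much of the suffix `aabb` has currently been matched; the other (3 states) tracks the count of `a`s modulo 3. Each combined state is a pair, one component from each; accept when both components accept. Equivalent product states are then merged.
With 7 states:
        a   b  
>  q0   q1  q0 
   q1   q2  q3 
   q2   q0  q4 
   q3   q5  q3 
   q4   q0  q6 
   q5   q0  q5 
 * q6   q0  q5 
(> = start, * = accepting)

start=q0 accept=q6 q0-a->q1 q0-b->q0 q1-a->q2 q1-b->q3 q2-a->q0 q2-b->q4 q3-a->q5 q3-b->q3 q4-a->q0 q4-b->q6 q5-a->q0 q5-b->q5 q6-a->q0 q6-b->q5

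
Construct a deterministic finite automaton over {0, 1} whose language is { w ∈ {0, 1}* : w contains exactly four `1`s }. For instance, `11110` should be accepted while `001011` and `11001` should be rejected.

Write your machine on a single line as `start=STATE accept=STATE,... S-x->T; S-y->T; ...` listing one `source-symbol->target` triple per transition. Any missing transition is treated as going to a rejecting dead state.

Count `1`s, saturating at 5: states S0 through S4 mean 0 through 4 `1`s seen; S5 means more than 4. Each `1` increments (capped at S5); other symbols loop. Accept from {S4}.
A 6-state machine:
        0   1  
>  S0   S0  S1 
   S1   S1  S2 
   S2   S2  S3 
   S3   S3  S4 
 * S4   S4  S5 
   S5   S5  S5 
(> = start, * = accepting)

start=S0; accept=S4; S0-0->S0; S0-1->S1; S1-0->S1; S1-1->S2; S2-0->S2; S2-1->S3; S3-0->S3; S3-1->S4; S4-0->S4; S4-1->S5; S5-0->S5; S5-1->S5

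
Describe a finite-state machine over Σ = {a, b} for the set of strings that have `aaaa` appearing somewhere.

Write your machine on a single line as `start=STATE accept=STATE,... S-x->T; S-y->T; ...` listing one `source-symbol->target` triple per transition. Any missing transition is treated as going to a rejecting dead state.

start=q0; accept=q4; q0-a->q1; q0-b->q0; q1-a->q2; q1-b->q0; q2-a->q3; q2-b->q0; q3-a->q4; q3-b->q0; q4-a->q4; q4-b->q4

States q0..q3 record the length of the longest prefix of `aaaa` that matches the current input suffix. Reaching q4 means `aaaa` has been seen, and we stay there forever. Accept from q4.
A 5-state machine:
        a   b  
>  q0   q1  q0 
   q1   q2  q0 
   q2   q3  q0 
   q3   q4  q0 
 * q4   q4  q4 
(> = start, * = accepting)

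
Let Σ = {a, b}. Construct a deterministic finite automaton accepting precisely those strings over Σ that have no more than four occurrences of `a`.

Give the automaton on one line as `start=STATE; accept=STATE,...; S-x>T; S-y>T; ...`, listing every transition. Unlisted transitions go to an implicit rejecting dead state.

start=q0; accept=q0,q1,q2,q3,q4; q0-a>q1; q0-b>q0; q1-a>q2; q1-b>q1; q2-a>q3; q2-b>q2; q3-a>q4; q3-b>q3; q4-a>q5; q4-b>q4; q5-a>q5; q5-b>q5

Count `a`s, saturating at 5: states q0 through q4 mean 0 through 4 `a`s seen; q5 means more than 4. Each `a` increments (capped at q5); other symbols loop. Accept from {q0, q1, q2, q3, q4}.
        a   b  
>* q0   q1  q0 
 * q1   q2  q1 
 * q2   q3  q2 
 * q3   q4  q3 
 * q4   q5  q4 
   q5   q5  q5 
(> = start, * = accepting)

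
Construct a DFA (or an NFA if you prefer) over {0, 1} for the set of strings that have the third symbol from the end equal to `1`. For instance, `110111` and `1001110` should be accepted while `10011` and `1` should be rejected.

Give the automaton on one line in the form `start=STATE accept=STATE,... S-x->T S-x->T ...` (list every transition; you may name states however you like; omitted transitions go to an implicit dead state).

start=A accept=L,M,N,O A-0->B A-1->C B-0->D B-1->E C-0->F C-1->G D-0->H D-1->I E-0->J E-1->K F-0->L F-1->M G-0->N G-1->O H-0->H H-1->I I-0->J I-1->K J-0->L J-1->M K-0->N K-1->O L-0->H L-1->I M-0->J M-1->K N-0->L N-1->M O-0->N O-1->O

A DFA must remember the last 3 symbols (since which symbol is third-to-last isn't known until the input ends). Use one state per possible window of the last ≤3 symbols; accept from those whose window starts with `1`.
A 15-state machine:
       0  1 
>  A   B  C 
   B   D  E 
   C   F  G 
   D   H  I 
   E   J  K 
   F   L  M 
   G   N  O 
   H   H  I 
   I   J  K 
   J   L  M 
   K   N  O 
 * L   H  I 
 * M   J  K 
 * N   L  M 
 * O   N  O 
(> = start, * = accepting)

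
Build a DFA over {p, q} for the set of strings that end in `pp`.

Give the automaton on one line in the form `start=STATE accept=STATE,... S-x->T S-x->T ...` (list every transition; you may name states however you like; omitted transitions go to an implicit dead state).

Let each state record the length of the longest suffix of the input read so far that is also a prefix of `pp`. S1 means the last symbol is `p`; S2 means the last 2 symbols are `pp`. Accept only at S2, where the string currently ends in `pp`.
3 states suffice.
        p   q  
>  S0   S1  S0 
   S1   S2  S0 
 * S2   S2  S0 
(> = start, * = accepting)

start=S0 accept=S2 S0-p->S1 S0-q->S0 S1-p->S2 S1-q->S0 S2-p->S2 S2-q->S0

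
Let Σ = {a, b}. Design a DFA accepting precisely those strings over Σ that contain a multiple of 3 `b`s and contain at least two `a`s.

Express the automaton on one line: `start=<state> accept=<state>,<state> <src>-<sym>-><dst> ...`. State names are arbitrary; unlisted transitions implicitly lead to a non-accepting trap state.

Run two small machines in parallel and take their product. The first has 3 states tracking the count of `b`s modulo 3; the second has 4 states tracking the count of `a`s, saturating at 3. A product state is a pair (one from each), accepting exactly when both do. Minimizing collapses redundant product states.
With 9 states:
        a   b  
>  S0   S1  S2 
   S1   S3  S4 
   S2   S4  S5 
 * S3   S3  S6 
   S4   S6  S7 
   S5   S7  S0 
   S6   S6  S8 
   S7   S8  S1 
   S8   S8  S3 
(> = start, * = accepting)

start=S0 accept=S3 S0-a->S1 S0-b->S2 S1-a->S3 S1-b->S4 S2-a->S4 S2-b->S5 S3-a->S3 S3-b->S6 S4-a->S6 S4-b->S7 S5-a->S7 S5-b->S0 S6-a->S6 S6-b->S8 S7-a->S8 S7-b->S1 S8-a->S8 S8-b->S3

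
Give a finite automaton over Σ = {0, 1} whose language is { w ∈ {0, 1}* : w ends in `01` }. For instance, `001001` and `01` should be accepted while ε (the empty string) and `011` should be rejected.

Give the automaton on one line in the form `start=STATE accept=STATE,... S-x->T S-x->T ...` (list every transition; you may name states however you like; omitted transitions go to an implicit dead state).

start=A accept=C A-0->B A-1->A B-0->B B-1->C C-0->B C-1->A

Let each state record the length of the longest suffix of the input read so far that is also a prefix of `01`. B means the last symbol is `0`; C means the last 2 symbols are `01`. Accept only at C, where the string currently ends in `01`.
3 states suffice.
       0  1 
>  A   B  A 
   B   B  C 
 * C   B  A 
(> = start, * = accepting)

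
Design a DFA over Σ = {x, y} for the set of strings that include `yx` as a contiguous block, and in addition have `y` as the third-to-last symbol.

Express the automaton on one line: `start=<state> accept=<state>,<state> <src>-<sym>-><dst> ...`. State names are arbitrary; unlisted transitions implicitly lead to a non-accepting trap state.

start=q0 accept=q11,q12,q13,q18 q0-x->q1 q0-y->q2 q1-x->q3 q1-y->q4 q2-x->q5 q2-y->q6 q3-x->q7 q3-y->q8 q4-x->q9 q4-y->q10 q5-x->q11 q5-y->q12 q6-x->q13 q6-y->q14 q7-x->q7 q7-y->q8 q8-x->q9 q8-y->q10 q9-x->q11 q9-y->q12 q10-x->q13 q10-y->q14 q11-x->q15 q11-y->q16 q12-x->q9 q12-y->q17 q13-x->q11 q13-y->q12 q14-x->q13 q14-y->q14 q15-x->q15 q15-y->q16 q16-x->q9 q16-y->q17 q17-x->q13 q17-y->q18 q18-x->q13 q18-y->q18

Run two small machines in parallel and take their product. One (3 states) tracks whether and how much of `yx` has been seen; the other (15 states) tracks the last 3 symbols read. Each combined state is a pair, one component from each; accept when both components accept.
19 states suffice.
          x    y  
>  q0     q1   q2 
   q1     q3   q4 
   q2     q5   q6 
   q3     q7   q8 
   q4     q9  q10 
   q5    q11  q12 
   q6    q13  q14 
   q7     q7   q8 
   q8     q9  q10 
   q9    q11  q12 
   q10   q13  q14 
 * q11   q15  q16 
 * q12    q9  q17 
 * q13   q11  q12 
   q14   q13  q14 
   q15   q15  q16 
   q16    q9  q17 
   q17   q13  q18 
 * q18   q13  q18 
(> = start, * = accepting)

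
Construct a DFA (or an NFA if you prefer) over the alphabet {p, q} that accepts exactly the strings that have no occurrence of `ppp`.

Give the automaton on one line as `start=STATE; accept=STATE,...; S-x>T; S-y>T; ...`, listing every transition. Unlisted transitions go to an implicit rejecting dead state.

This is the complement of 'contains `ppp`'. Use the same substring-matching states — s0 through s3 holding how much of `ppp` has just been matched — but flip the accepting set: everything except the trap s3 accepts.
4 states suffice.
        p   q  
>* s0   s1  s0 
 * s1   s2  s0 
 * s2   s3  s0 
   s3   s3  s3 
(> = start, * = accepting)

start=s0; accept=s0,s1,s2; s0-p>s1; s0-q>s0; s1-p>s2; s1-q>s0; s2-p>s3; s2-q>s0; s3-p>s3; s3-q>s3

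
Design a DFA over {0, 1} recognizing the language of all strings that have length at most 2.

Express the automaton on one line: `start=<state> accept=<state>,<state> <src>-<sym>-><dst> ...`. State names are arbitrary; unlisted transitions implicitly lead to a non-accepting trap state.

We only need to distinguish lengths 0, 1, …, 2, and '>2'. Chain q0 → q1 → q2 → q3 on every symbol, with q3 looping. Accepting states: {q0, q1, q2}.
4 states suffice.
        0   1  
>* q0   q1  q1 
 * q1   q2  q2 
 * q2   q3  q3 
   q3   q3  q3 
(> = start, * = accepting)

start=q0 accept=q0,q1,q2 q0-0->q1 q0-1->q1 q1-0->q2 q1-1->q2 q2-0->q3 q2-1->q3 q3-0->q3 q3-1->q3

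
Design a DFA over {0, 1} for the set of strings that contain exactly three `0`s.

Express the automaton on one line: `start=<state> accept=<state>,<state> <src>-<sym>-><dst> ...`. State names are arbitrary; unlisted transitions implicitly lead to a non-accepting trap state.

Only the number of `0`s matters, and only up to 4. Make a chain q0 → q1 → q2 → q3 → q4 advanced by each `0` (with q4 absorbing); every other symbol self-loops. The accepting set is {q3}.
        0   1  
>  q0   q1  q0 
   q1   q2  q1 
   q2   q3  q2 
 * q3   q4  q3 
   q4   q4  q4 
(> = start, * = accepting)

start=q0 accept=q3 q0-0->q1 q0-1->q0 q1-0->q2 q1-1->q1 q2-0->q3 q2-1->q2 q3-0->q4 q3-1->q3 q4-0->q4 q4-1->q4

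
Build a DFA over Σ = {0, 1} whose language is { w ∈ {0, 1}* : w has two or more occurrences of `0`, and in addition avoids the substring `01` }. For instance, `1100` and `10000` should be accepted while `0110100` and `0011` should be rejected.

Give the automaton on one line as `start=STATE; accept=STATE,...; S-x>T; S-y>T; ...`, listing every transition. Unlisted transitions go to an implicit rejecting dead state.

Run two small machines in parallel and take their product. One (4 states) tracks the count of `0`s, saturating at 3; the other (3 states) tracks partial matches of the forbidden pattern `01`. Each combined state is a pair, one component from each; accept when both components accept. Equivalent product states are then merged.
With 4 states:
        0   1  
>  q0   q1  q0 
   q1   q2  q3 
 * q2   q2  q3 
   q3   q3  q3 
(> = start, * = accepting)

start=q0; accept=q2; q0-0>q1; q0-1>q0; q1-0>q2; q1-1>q3; q2-0>q2; q2-1>q3; q3-0>q3; q3-1>q3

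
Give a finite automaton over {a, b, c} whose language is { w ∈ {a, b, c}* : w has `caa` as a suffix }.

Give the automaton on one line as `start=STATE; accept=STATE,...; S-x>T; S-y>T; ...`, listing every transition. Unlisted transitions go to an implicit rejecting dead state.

start=q0; accept=q3; q0-a>q0; q0-b>q0; q0-c>q1; q1-a>q2; q1-b>q0; q1-c>q1; q2-a>q3; q2-b>q0; q2-c>q1; q3-a>q0; q3-b>q0; q3-c>q1

Let each state record the length of the longest suffix of the input read so far that is also a prefix of `caa`. q1 means the last symbol is `c`; q2 means the last 2 symbols are `ca`; q3 means the last 3 symbols are `caa`. Accept only at q3, where the string currently ends in `caa`.
A 4-state machine:
        a   b   c  
>  q0   q0  q0  q1 
   q1   q2  q0  q1 
   q2   q3  q0  q1 
 * q3   q0  q0  q1 
(> = start, * = accepting)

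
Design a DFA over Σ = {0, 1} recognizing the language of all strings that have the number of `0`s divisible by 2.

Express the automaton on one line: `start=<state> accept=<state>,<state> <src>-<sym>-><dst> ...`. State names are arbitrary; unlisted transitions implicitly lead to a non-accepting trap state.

Keep the running count of `0`s modulo 2: each `0` advances along the cycle s0 → s1 → s0 while other symbols loop. Accept at s0.
With 2 states:
        0   1  
>* s0   s1  s0 
   s1   s0  s1 
(> = start, * = accepting)

start=s0 accept=s0 s0-0->s1 s0-1->s0 s1-0->s0 s1-1->s1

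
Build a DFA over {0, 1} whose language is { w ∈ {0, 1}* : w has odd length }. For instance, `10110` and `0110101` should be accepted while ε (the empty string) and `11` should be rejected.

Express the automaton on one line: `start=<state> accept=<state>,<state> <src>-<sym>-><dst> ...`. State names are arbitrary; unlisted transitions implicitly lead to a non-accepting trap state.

start=S0 accept=S1 S0-0->S1 S0-1->S1 S1-0->S0 S1-1->S0

Count input length modulo 2: every symbol advances one step around the cycle S0 → S1 → S0. Accept at S1.
A 2-state machine:
        0   1  
>  S0   S1  S1 
 * S1   S0  S0 
(> = start, * = accepting)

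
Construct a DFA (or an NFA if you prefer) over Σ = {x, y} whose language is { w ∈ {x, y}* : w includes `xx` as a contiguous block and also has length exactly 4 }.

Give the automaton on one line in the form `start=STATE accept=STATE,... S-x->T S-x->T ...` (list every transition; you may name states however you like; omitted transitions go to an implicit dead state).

start=q0 accept=q9 q0-x->q1 q0-y->q2 q1-x->q3 q1-y->q4 q2-x->q5 q2-y->q4 q3-x->q6 q3-y->q6 q4-x->q7 q4-y->q8 q5-x->q6 q5-y->q8 q6-x->q9 q6-y->q9 q7-x->q9 q7-y->q10 q8-x->q11 q8-y->q10 q9-x->q12 q9-y->q12 q10-x->q13 q10-y->q14 q11-x->q12 q11-y->q14 q12-x->q12 q12-y->q12 q13-x->q12 q13-y->q14 q14-x->q13 q14-y->q14

Build one automaton per condition and run them in lockstep. One (3 states) tracks whether and how much of `xx` has been seen; the other (6 states) tracks the input length, saturating at 5. Each combined state is a pair, one component from each; accept when both components accept.
With 15 states:
          x    y  
>  q0     q1   q2 
   q1     q3   q4 
   q2     q5   q4 
   q3     q6   q6 
   q4     q7   q8 
   q5     q6   q8 
   q6     q9   q9 
   q7     q9  q10 
   q8    q11  q10 
 * q9    q12  q12 
   q10   q13  q14 
   q11   q12  q14 
   q12   q12  q12 
   q13   q12  q14 
   q14   q13  q14 
(> = start, * = accepting)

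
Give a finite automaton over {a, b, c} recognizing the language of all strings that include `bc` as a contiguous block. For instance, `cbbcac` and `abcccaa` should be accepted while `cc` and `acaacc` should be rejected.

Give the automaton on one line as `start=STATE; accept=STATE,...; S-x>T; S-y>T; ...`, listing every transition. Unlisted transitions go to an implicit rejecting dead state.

start=q0; accept=q2; q0-a>q0; q0-b>q1; q0-c>q0; q1-a>q0; q1-b>q1; q1-c>q2; q2-a>q2; q2-b>q2; q2-c>q2

Track how much of `bc` has been matched so far: state q0 is no progress, q2 is the absorbing accept state reached once `bc` has occurred. Intermediate states record partial matches; on a mismatch, fall back to the longest reusable overlap.
A 3-state machine:
        a   b   c  
>  q0   q0  q1  q0 
   q1   q0  q1  q2 
 * q2   q2  q2  q2 
(> = start, * = accepting)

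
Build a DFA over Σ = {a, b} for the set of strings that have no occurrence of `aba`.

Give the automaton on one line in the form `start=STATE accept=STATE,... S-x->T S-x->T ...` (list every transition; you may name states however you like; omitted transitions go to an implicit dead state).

start=S0 accept=S0,S1,S2 S0-a->S1 S0-b->S0 S1-a->S1 S1-b->S2 S2-a->S3 S2-b->S0 S3-a->S3 S3-b->S3

This is the complement of 'contains `aba`'. Use the same substring-matching states — S0 through S3 holding how much of `aba` has just been matched — but flip the accepting set: everything except the trap S3 accepts.
A 4-state machine:
        a   b  
>* S0   S1  S0 
 * S1   S1  S2 
 * S2   S3  S0 
   S3   S3  S3 
(> = start, * = accepting)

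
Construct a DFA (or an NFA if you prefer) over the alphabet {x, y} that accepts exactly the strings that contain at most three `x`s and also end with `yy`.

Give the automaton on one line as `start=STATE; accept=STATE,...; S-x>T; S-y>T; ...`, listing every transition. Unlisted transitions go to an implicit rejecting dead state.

start=q0; accept=q5,q8,q11,q13; q0-x>q1; q0-y>q2; q1-x>q3; q1-y>q4; q2-x>q1; q2-y>q5; q3-x>q6; q3-y>q7; q4-x>q3; q4-y>q8; q5-x>q1; q5-y>q5; q6-x>q9; q6-y>q10; q7-x>q6; q7-y>q11; q8-x>q3; q8-y>q8; q9-x>q9; q9-y>q12; q10-x>q9; q10-y>q13; q11-x>q6; q11-y>q11; q12-x>q9; q12-y>q14; q13-x>q9; q13-y>q13; q14-x>q9; q14-y>q14

Build one automaton per condition and run them in lockstep. One (5 states) tracks the count of `x`s, saturating at 4; the other (3 states) tracks how much of the suffix `yy` has currently been matched. Each combined state is a pair, one component from each; accept when both components accept.
A 15-state machine:
          x    y  
>  q0     q1   q2 
   q1     q3   q4 
   q2     q1   q5 
   q3     q6   q7 
   q4     q3   q8 
 * q5     q1   q5 
   q6     q9  q10 
   q7     q6  q11 
 * q8     q3   q8 
   q9     q9  q12 
   q10    q9  q13 
 * q11    q6  q11 
   q12    q9  q14 
 * q13    q9  q13 
   q14    q9  q14 
(> = start, * = accepting)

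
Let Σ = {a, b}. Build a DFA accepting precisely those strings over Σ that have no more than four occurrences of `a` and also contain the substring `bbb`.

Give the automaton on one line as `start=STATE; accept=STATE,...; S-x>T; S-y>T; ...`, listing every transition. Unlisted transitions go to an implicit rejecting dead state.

Handle the two conditions separately and then intersect. The first has 6 states tracking the count of `a`s, saturating at 5; the second has 4 states tracking whether and how much of `bbb` has been seen. A product state is a pair (one from each), accepting exactly when both do. Minimizing collapses redundant product states.
A 21-state machine:
          a    b  
>  s0     s1   s2 
   s1     s3   s4 
   s2     s1   s5 
   s3     s6   s7 
   s4     s3   s8 
   s5     s1   s9 
   s6    s10  s11 
   s7     s6  s12 
   s8     s3  s13 
 * s9    s13   s9 
   s10   s14  s15 
   s11   s10  s16 
   s12    s6  s17 
 * s13   s17  s13 
   s14   s14  s14 
   s15   s14  s18 
   s16   s10  s19 
 * s17   s19  s17 
   s18   s14  s20 
 * s19   s20  s19 
 * s20   s14  s20 
(> = start, * = accepting)

start=s0; accept=s9,s13,s17,s19,s20; s0-a>s1; s0-b>s2; s1-a>s3; s1-b>s4; s2-a>s1; s2-b>s5; s3-a>s6; s3-b>s7; s4-a>s3; s4-b>s8; s5-a>s1; s5-b>s9; s6-a>s10; s6-b>s11; s7-a>s6; s7-b>s12; s8-a>s3; s8-b>s13; s9-a>s13; s9-b>s9; s10-a>s14; s10-b>s15; s11-a>s10; s11-b>s16; s12-a>s6; s12-b>s17; s13-a>s17; s13-b>s13; s14-a>s14; s14-b>s14; s15-a>s14; s15-b>s18; s16-a>s10; s16-b>s19; s17-a>s19; s17-b>s17; s18-a>s14; s18-b>s20; s19-a>s20; s19-b>s19; s20-a>s14; s20-b>s20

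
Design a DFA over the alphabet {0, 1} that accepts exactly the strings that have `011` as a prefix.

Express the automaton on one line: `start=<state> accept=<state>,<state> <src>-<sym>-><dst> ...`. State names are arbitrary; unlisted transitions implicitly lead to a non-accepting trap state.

Walk along `011` while the input agrees: from q0 take `0` to q1, and so on. Any deviation drops to the rejecting sink q4. Once q3 is reached the prefix is confirmed and every continuation is accepted.
A 5-state machine:
        0   1  
>  q0   q1  q4 
   q1   q4  q2 
   q2   q4  q3 
 * q3   q3  q3 
   q4   q4  q4 
(> = start, * = accepting)

start=q0 accept=q3 q0-0->q1 q0-1->q4 q1-0->q4 q1-1->q2 q2-0->q4 q2-1->q3 q3-0->q3 q3-1->q3 q4-0->q4 q4-1->q4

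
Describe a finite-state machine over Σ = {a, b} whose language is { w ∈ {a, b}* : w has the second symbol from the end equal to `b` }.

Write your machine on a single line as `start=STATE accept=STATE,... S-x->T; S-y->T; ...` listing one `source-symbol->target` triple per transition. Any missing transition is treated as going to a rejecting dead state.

Because acceptance depends on a position counted from the end, the machine has to buffer the most recent 2 symbols. Make each state the string of the last up-to-2 symbols read; on input `x` shift the window left and append `x`. Accept when the buffered window has length 2 and begins with `b`.
With 7 states:
        a   b  
>  q0   q1  q2 
   q1   q3  q4 
   q2   q5  q6 
   q3   q3  q4 
   q4   q5  q6 
 * q5   q3  q4 
 * q6   q5  q6 
(> = start, * = accepting)

start=q0; accept=q5,q6; q0-a->q1; q0-b->q2; q1-a->q3; q1-b->q4; q2-a->q5; q2-b->q6; q3-a->q3; q3-b->q4; q4-a->q5; q4-b->q6; q5-a->q3; q5-b->q4; q6-a->q5; q6-b->q6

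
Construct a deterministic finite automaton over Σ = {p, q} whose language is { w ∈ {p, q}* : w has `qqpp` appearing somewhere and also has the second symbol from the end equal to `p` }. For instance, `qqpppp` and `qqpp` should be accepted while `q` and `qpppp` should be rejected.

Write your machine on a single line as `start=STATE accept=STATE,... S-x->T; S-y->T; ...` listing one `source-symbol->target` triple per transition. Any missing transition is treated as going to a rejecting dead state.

Handle the two conditions separately and then intersect. One (5 states) tracks whether and how much of `qqpp` has been seen; the other (7 states) tracks the last 2 symbols read. Each combined state is a pair, one component from each; accept when both components accept. Equivalent product states are then merged.
An 8-state machine:
        p   q  
>  s0   s0  s1 
   s1   s0  s2 
   s2   s3  s2 
   s3   s4  s1 
 * s4   s4  s5 
 * s5   s6  s7 
   s6   s4  s5 
   s7   s6  s7 
(> = start, * = accepting)

start=s0; accept=s4,s5; s0-p->s0; s0-q->s1; s1-p->s0; s1-q->s2; s2-p->s3; s2-q->s2; s3-p->s4; s3-q->s1; s4-p->s4; s4-q->s5; s5-p->s6; s5-q->s7; s6-p->s4; s6-q->s5; s7-p->s6; s7-q->s7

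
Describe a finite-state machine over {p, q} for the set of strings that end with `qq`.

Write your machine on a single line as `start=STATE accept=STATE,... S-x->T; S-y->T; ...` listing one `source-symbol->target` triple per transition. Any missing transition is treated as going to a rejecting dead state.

Remember how much of `qq` the current input suffix matches. State S0 means no match yet; S1 means the last symbol is `q`; S2 means the last 2 symbols are `qq`. Only S2 accepts. On a mismatch, fall back to the longest proper suffix that is still a prefix of `qq`.
3 states suffice.
        p   q  
>  S0   S0  S1 
   S1   S0  S2 
 * S2   S0  S2 
(> = start, * = accepting)

start=S0; accept=S2; S0-p->S0; S0-q->S1; S1-p->S0; S1-q->S2; S2-p->S0; S2-q->S2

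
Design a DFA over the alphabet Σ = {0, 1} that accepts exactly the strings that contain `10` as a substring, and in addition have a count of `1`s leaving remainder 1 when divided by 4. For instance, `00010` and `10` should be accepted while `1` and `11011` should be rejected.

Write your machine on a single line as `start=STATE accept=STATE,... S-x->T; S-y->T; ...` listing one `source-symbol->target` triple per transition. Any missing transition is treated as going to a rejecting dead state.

Build one automaton per condition and run them in lockstep. One (3 states) tracks whether and how much of `10` has been seen; the other (4 states) tracks the count of `1`s modulo 4. Each combined state is a pair, one component from each; accept when both components accept.
       0  1 
>  A   A  B 
   B   C  D 
 * C   C  E 
   D   E  F 
   E   E  G 
   F   G  H 
   G   G  I 
   H   I  B 
   I   I  C 
(> = start, * = accepting)

start=A; accept=C; A-0->A; A-1->B; B-0->C; B-1->D; C-0->C; C-1->E; D-0->E; D-1->F; E-0->E; E-1->G; F-0->G; F-1->H; G-0->G; G-1->I; H-0->I; H-1->B; I-0->I; I-1->C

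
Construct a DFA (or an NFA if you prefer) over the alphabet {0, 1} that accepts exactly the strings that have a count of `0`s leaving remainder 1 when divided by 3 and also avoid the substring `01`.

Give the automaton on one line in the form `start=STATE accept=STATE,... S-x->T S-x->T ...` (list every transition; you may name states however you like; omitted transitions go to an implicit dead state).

start=s0 accept=s1 s0-0->s1 s0-1->s0 s1-0->s2 s1-1->s3 s2-0->s4 s2-1->s5 s3-0->s5 s3-1->s3 s4-0->s1 s4-1->s6 s5-0->s6 s5-1->s5 s6-0->s3 s6-1->s6

Handle the two conditions separately and then intersect. One (3 states) tracks the count of `0`s modulo 3; the other (3 states) tracks partial matches of the forbidden pattern `01`. Each combined state is a pair, one component from each; accept when both components accept.
        0   1  
>  s0   s1  s0 
 * s1   s2  s3 
   s2   s4  s5 
   s3   s5  s3 
   s4   s1  s6 
   s5   s6  s5 
   s6   s3  s6 
(> = start, * = accepting)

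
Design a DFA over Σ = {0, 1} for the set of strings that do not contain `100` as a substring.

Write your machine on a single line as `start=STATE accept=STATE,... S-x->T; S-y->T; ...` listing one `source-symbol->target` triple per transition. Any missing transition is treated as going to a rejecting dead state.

start=S0; accept=S0,S1,S2; S0-0->S0; S0-1->S1; S1-0->S2; S1-1->S1; S2-0->S3; S2-1->S1; S3-0->S3; S3-1->S3

This is the complement of 'contains `100`'. Use the same substring-matching states — S0 through S3 holding how much of `100` has just been matched — but flip the accepting set: everything except the trap S3 accepts.
4 states suffice.
        0   1  
>* S0   S0  S1 
 * S1   S2  S1 
 * S2   S3  S1 
   S3   S3  S3 
(> = start, * = accepting)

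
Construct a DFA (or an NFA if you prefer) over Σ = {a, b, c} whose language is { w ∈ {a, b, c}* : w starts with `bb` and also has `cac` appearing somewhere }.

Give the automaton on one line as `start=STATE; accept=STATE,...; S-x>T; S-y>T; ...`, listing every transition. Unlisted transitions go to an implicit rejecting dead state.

Run two small machines in parallel and take their product. One (4 states) tracks whether the input so far still matches the prefix `bb`; the other (4 states) tracks whether and how much of `cac` has been seen. Each combined state is a pair, one component from each; accept when both components accept.
10 states suffice.
        a   b   c  
>  S0   S1  S2  S3 
   S1   S1  S1  S3 
   S2   S1  S4  S3 
   S3   S5  S1  S3 
   S4   S4  S4  S6 
   S5   S1  S1  S7 
   S6   S8  S4  S6 
   S7   S7  S7  S7 
   S8   S4  S4  S9 
 * S9   S9  S9  S9 
(> = start, * = accepting)

start=S0; accept=S9; S0-a>S1; S0-b>S2; S0-c>S3; S1-a>S1; S1-b>S1; S1-c>S3; S2-a>S1; S2-b>S4; S2-c>S3; S3-a>S5; S3-b>S1; S3-c>S3; S4-a>S4; S4-b>S4; S4-c>S6; S5-a>S1; S5-b>S1; S5-c>S7; S6-a>S8; S6-b>S4; S6-c>S6; S7-a>S7; S7-b>S7; S7-c>S7; S8-a>S4; S8-b>S4; S8-c>S9; S9-a>S9; S9-b>S9; S9-c>S9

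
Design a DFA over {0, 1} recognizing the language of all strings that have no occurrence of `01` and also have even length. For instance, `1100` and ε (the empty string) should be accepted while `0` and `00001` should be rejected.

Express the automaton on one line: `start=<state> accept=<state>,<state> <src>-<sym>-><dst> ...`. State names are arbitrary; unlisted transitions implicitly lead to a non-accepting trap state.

Handle the two conditions separately and then intersect. The first has 3 states tracking partial matches of the forbidden pattern `01`; the second has 2 states tracking the input length modulo 2. A product state is a pair (one from each), accepting exactly when both do. Equivalent product states are then merged.
With 5 states:
        0   1  
>* q0   q1  q2 
   q1   q3  q4 
   q2   q3  q0 
 * q3   q1  q4 
   q4   q4  q4 
(> = start, * = accepting)

start=q0 accept=q0,q3 q0-0->q1 q0-1->q2 q1-0->q3 q1-1->q4 q2-0->q3 q2-1->q0 q3-0->q1 q3-1->q4 q4-0->q4 q4-1->q4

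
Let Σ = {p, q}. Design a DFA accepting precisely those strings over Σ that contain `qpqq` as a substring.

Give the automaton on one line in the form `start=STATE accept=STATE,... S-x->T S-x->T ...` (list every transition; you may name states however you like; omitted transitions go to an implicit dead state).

start=s0 accept=s4 s0-p->s0 s0-q->s1 s1-p->s2 s1-q->s1 s2-p->s0 s2-q->s3 s3-p->s2 s3-q->s4 s4-p->s4 s4-q->s4

Track how much of `qpqq` has been matched so far: state s0 is no progress, s4 is the absorbing accept state reached once `qpqq` has occurred. Intermediate states record partial matches; on a mismatch, fall back to the longest reusable overlap.
5 states suffice.
        p   q  
>  s0   s0  s1 
   s1   s2  s1 
   s2   s0  s3 
   s3   s2  s4 
 * s4   s4  s4 
(> = start, * = accepting)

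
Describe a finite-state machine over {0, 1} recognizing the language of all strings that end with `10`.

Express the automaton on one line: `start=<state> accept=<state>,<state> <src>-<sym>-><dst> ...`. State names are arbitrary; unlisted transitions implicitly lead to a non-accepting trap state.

Let each state record the length of the longest suffix of the input read so far that is also a prefix of `10`. s1 means the last symbol is `1`; s2 means the last 2 symbols are `10`. Accept only at s2, where the string currently ends in `10`.
        0   1  
>  s0   s0  s1 
   s1   s2  s1 
 * s2   s0  s1 
(> = start, * = accepting)

start=s0 accept=s2 s0-0->s0 s0-1->s1 s1-0->s2 s1-1->s1 s2-0->s0 s2-1->s1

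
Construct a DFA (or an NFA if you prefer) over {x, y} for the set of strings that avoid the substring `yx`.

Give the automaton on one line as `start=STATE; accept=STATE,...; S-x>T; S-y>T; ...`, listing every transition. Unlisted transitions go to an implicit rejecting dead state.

start=q0; accept=q0,q1; q0-x>q0; q0-y>q1; q1-x>q2; q1-y>q1; q2-x>q2; q2-y>q2

Track partial matches of the forbidden pattern `yx`. State q2 is a dead state reached once `yx` has occurred; every other state accepts. q0 means no part of `yx` is currently matched.
With 3 states:
        x   y  
>* q0   q0  q1 
 * q1   q2  q1 
   q2   q2  q2 
(> = start, * = accepting)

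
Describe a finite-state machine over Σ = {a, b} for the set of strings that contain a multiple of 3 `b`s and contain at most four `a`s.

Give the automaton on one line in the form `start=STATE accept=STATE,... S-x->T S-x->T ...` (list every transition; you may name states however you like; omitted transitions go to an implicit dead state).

Run two small machines in parallel and take their product. The first has 3 states tracking the count of `b`s modulo 3; the second has 6 states tracking the count of `a`s, saturating at 5. A product state is a pair (one from each), accepting exactly when both do.
18 states suffice.
          a    b  
>* q0     q1   q2 
 * q1     q3   q4 
   q2     q4   q5 
 * q3     q6   q7 
   q4     q7   q8 
   q5     q8   q0 
 * q6     q9  q10 
   q7    q10  q11 
   q8    q11   q1 
 * q9    q12  q13 
   q10   q13  q14 
   q11   q14   q3 
   q12   q12  q15 
   q13   q15  q16 
   q14   q16   q6 
   q15   q15  q17 
   q16   q17   q9 
   q17   q17  q12 
(> = start, * = accepting)

start=q0 accept=q0,q1,q3,q6,q9 q0-a->q1 q0-b->q2 q1-a->q3 q1-b->q4 q2-a->q4 q2-b->q5 q3-a->q6 q3-b->q7 q4-a->q7 q4-b->q8 q5-a->q8 q5-b->q0 q6-a->q9 q6-b->q10 q7-a->q10 q7-b->q11 q8-a->q11 q8-b->q1 q9-a->q12 q9-b->q13 q10-a->q13 q10-b->q14 q11-a->q14 q11-b->q3 q12-a->q12 q12-b->q15 q13-a->q15 q13-b->q16 q14-a->q16 q14-b->q6 q15-a->q15 q15-b->q17 q16-a->q17 q16-b->q9 q17-a->q17 q17-b->q12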